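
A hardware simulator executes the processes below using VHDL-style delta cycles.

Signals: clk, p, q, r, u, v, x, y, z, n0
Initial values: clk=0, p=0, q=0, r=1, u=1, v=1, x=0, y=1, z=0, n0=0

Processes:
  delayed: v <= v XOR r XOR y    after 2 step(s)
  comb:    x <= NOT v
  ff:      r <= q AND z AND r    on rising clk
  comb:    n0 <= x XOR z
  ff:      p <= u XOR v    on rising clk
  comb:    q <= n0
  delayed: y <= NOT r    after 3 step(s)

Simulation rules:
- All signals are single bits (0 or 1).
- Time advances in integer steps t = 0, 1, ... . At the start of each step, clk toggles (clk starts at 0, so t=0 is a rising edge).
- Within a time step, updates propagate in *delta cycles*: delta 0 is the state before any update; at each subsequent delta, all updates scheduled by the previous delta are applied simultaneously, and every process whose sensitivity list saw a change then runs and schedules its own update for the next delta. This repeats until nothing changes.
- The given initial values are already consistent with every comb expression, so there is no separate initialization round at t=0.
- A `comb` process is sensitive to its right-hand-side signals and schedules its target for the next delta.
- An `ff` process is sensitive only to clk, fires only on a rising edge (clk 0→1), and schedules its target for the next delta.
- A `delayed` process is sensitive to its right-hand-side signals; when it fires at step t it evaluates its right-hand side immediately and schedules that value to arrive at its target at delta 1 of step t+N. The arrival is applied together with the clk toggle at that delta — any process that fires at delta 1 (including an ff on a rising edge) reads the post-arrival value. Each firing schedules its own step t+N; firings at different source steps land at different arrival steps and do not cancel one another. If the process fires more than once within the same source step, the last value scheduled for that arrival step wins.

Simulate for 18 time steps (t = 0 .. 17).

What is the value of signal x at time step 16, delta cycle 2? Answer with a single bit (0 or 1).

[bits: u,y,clk,z,v,p,x,n0,r,q]
t=0: Δ0=1100100010 Δ1=1110100010 Δ2=1110100000 | 2Δ
t=1: Δ0=1110100000 Δ1=1100100000 | 1Δ
t=2: Δ0=1100100000 Δ1=1110000000 Δ2=1110011000 Δ3=1110011100 Δ4=1110011101 | 4Δ
t=3: Δ0=1110011101 Δ1=1100011101 | 1Δ
t=4: Δ0=1100011101 Δ1=1110111101 Δ2=1110100101 Δ3=1110100001 Δ4=1110100000 | 4Δ
t=5: Δ0=1110100000 Δ1=1100100000 | 1Δ
t=6: Δ0=1100100000 Δ1=1110000000 Δ2=1110011000 Δ3=1110011100 Δ4=1110011101 | 4Δ
t=7: Δ0=1110011101 Δ1=1100011101 | 1Δ
t=8: Δ0=1100011101 Δ1=1110111101 Δ2=1110100101 Δ3=1110100001 Δ4=1110100000 | 4Δ
t=9: Δ0=1110100000 Δ1=1100100000 | 1Δ
t=10: Δ0=1100100000 Δ1=1110000000 Δ2=1110011000 Δ3=1110011100 Δ4=1110011101 | 4Δ
t=11: Δ0=1110011101 Δ1=1100011101 | 1Δ
t=12: Δ0=1100011101 Δ1=1110111101 Δ2=1110100101 Δ3=1110100001 Δ4=1110100000 | 4Δ
t=13: Δ0=1110100000 Δ1=1100100000 | 1Δ
t=14: Δ0=1100100000 Δ1=1110000000 Δ2=1110011000 Δ3=1110011100 Δ4=1110011101 | 4Δ
t=15: Δ0=1110011101 Δ1=1100011101 | 1Δ
t=16: Δ0=1100011101 Δ1=1110111101 Δ2=1110100101 Δ3=1110100001 Δ4=1110100000 | 4Δ
t=17: Δ0=1110100000 Δ1=1100100000 | 1Δ

0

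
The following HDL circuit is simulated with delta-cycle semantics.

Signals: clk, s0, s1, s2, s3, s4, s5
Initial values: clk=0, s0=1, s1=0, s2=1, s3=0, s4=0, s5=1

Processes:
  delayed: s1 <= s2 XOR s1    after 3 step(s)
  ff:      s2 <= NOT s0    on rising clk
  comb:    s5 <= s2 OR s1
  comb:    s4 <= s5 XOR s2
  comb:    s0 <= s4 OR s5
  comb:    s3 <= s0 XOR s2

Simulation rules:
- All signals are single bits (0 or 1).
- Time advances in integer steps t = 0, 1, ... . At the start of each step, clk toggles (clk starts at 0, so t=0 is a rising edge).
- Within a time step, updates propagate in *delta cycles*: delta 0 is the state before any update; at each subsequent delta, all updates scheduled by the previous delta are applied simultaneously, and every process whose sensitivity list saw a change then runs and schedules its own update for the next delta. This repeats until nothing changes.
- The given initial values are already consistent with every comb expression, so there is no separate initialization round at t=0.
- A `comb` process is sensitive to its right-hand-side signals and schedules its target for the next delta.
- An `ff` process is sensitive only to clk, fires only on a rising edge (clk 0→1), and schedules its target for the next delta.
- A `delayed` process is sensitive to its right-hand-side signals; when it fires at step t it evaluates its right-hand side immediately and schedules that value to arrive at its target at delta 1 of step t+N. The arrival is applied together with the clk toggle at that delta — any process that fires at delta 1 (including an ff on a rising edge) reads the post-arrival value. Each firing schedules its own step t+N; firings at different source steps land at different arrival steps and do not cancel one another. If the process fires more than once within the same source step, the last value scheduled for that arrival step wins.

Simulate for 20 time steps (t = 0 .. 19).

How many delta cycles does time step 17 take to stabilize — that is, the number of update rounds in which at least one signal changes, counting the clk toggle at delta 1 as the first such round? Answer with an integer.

5

t=0 Δ0: clk=0 s0=1 s4=0 s1=0 s2=1 s3=0 s5=1
  Δ1: clk:0→1
  Δ2: s2:1→0
  Δ3: s4:0→1, s3:0→1, s5:1→0
  Δ4: s4:1→0
  Δ5: s0:1→0
  Δ6: s3:1→0
  (6Δ to stable)
t=1 Δ0: clk=1 s0=0 s4=0 s1=0 s2=0 s3=0 s5=0
  Δ1: clk:1→0
  (1Δ to stable)
t=2 Δ0: clk=0 s0=0 s4=0 s1=0 s2=0 s3=0 s5=0
  Δ1: clk:0→1
  Δ2: s2:0→1
  Δ3: s4:0→1, s3:0→1, s5:0→1
  Δ4: s0:0→1, s4:1→0
  Δ5: s3:1→0
  (5Δ to stable)
t=3 Δ0: clk=1 s0=1 s4=0 s1=0 s2=1 s3=0 s5=1
  Δ1: clk:1→0
  (1Δ to stable)
t=4 Δ0: clk=0 s0=1 s4=0 s1=0 s2=1 s3=0 s5=1
  Δ1: clk:0→1
  Δ2: s2:1→0
  Δ3: s4:0→1, s3:0→1, s5:1→0
  Δ4: s4:1→0
  Δ5: s0:1→0
  Δ6: s3:1→0
  (6Δ to stable)
t=5 Δ0: clk=1 s0=0 s4=0 s1=0 s2=0 s3=0 s5=0
  Δ1: clk:1→0, s1:0→1
  Δ2: s5:0→1
  Δ3: s0:0→1, s4:0→1
  Δ4: s3:0→1
  (4Δ to stable)
t=6 Δ0: clk=0 s0=1 s4=1 s1=1 s2=0 s3=1 s5=1
  Δ1: clk:0→1
  (1Δ to stable)
t=7 Δ0: clk=1 s0=1 s4=1 s1=1 s2=0 s3=1 s5=1
  Δ1: clk:1→0, s1:1→0
  Δ2: s5:1→0
  Δ3: s4:1→0
  Δ4: s0:1→0
  Δ5: s3:1→0
  (5Δ to stable)
t=8 Δ0: clk=0 s0=0 s4=0 s1=0 s2=0 s3=0 s5=0
  Δ1: clk:0→1, s1:0→1
  Δ2: s2:0→1, s5:0→1
  Δ3: s0:0→1, s3:0→1
  Δ4: s3:1→0
  (4Δ to stable)
t=9 Δ0: clk=1 s0=1 s4=0 s1=1 s2=1 s3=0 s5=1
  Δ1: clk:1→0
  (1Δ to stable)
t=10 Δ0: clk=0 s0=1 s4=0 s1=1 s2=1 s3=0 s5=1
  Δ1: clk:0→1, s1:1→0
  Δ2: s2:1→0
  Δ3: s4:0→1, s3:0→1, s5:1→0
  Δ4: s4:1→0
  Δ5: s0:1→0
  Δ6: s3:1→0
  (6Δ to stable)
t=11 Δ0: clk=1 s0=0 s4=0 s1=0 s2=0 s3=0 s5=0
  Δ1: clk:1→0
  (1Δ to stable)
t=12 Δ0: clk=0 s0=0 s4=0 s1=0 s2=0 s3=0 s5=0
  Δ1: clk:0→1
  Δ2: s2:0→1
  Δ3: s4:0→1, s3:0→1, s5:0→1
  Δ4: s0:0→1, s4:1→0
  Δ5: s3:1→0
  (5Δ to stable)
t=13 Δ0: clk=1 s0=1 s4=0 s1=0 s2=1 s3=0 s5=1
  Δ1: clk:1→0
  (1Δ to stable)
t=14 Δ0: clk=0 s0=1 s4=0 s1=0 s2=1 s3=0 s5=1
  Δ1: clk:0→1
  Δ2: s2:1→0
  Δ3: s4:0→1, s3:0→1, s5:1→0
  Δ4: s4:1→0
  Δ5: s0:1→0
  Δ6: s3:1→0
  (6Δ to stable)
t=15 Δ0: clk=1 s0=0 s4=0 s1=0 s2=0 s3=0 s5=0
  Δ1: clk:1→0, s1:0→1
  Δ2: s5:0→1
  Δ3: s0:0→1, s4:0→1
  Δ4: s3:0→1
  (4Δ to stable)
t=16 Δ0: clk=0 s0=1 s4=1 s1=1 s2=0 s3=1 s5=1
  Δ1: clk:0→1
  (1Δ to stable)
t=17 Δ0: clk=1 s0=1 s4=1 s1=1 s2=0 s3=1 s5=1
  Δ1: clk:1→0, s1:1→0
  Δ2: s5:1→0
  Δ3: s4:1→0
  Δ4: s0:1→0
  Δ5: s3:1→0
  (5Δ to stable)
t=18 Δ0: clk=0 s0=0 s4=0 s1=0 s2=0 s3=0 s5=0
  Δ1: clk:0→1, s1:0→1
  Δ2: s2:0→1, s5:0→1
  Δ3: s0:0→1, s3:0→1
  Δ4: s3:1→0
  (4Δ to stable)
t=19 Δ0: clk=1 s0=1 s4=0 s1=1 s2=1 s3=0 s5=1
  Δ1: clk:1→0
  (1Δ to stable)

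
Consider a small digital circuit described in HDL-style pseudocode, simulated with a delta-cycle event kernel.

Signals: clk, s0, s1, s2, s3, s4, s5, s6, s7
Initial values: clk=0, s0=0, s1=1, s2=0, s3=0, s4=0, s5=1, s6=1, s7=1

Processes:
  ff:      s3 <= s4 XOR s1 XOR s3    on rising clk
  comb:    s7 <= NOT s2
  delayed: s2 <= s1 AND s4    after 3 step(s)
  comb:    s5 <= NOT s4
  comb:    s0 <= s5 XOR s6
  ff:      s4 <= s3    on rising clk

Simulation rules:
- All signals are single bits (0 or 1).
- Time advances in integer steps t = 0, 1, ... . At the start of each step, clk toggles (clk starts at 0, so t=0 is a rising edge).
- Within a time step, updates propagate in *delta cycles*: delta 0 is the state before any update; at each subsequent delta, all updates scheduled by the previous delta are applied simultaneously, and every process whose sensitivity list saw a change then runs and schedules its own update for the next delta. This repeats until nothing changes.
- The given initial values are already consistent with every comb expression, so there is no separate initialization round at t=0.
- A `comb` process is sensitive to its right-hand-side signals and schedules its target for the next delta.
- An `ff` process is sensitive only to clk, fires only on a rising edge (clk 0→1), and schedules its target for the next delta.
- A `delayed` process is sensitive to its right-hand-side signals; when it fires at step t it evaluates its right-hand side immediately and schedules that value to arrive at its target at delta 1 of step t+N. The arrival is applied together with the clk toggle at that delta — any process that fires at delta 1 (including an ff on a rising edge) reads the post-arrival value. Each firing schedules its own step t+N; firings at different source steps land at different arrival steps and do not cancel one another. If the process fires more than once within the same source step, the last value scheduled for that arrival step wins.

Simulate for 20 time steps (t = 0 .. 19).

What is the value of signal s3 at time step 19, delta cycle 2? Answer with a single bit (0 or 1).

[bits: s6,clk,s1,s0,s7,s4,s3,s2,s5]
t=0: Δ0=101010001 Δ1=111010001 Δ2=111010101 | 2Δ
t=1: Δ0=111010101 Δ1=101010101 | 1Δ
t=2: Δ0=101010101 Δ1=111010101 Δ2=111011001 Δ3=111011000 Δ4=111111000 | 4Δ
t=3: Δ0=111111000 Δ1=101111000 | 1Δ
t=4: Δ0=101111000 Δ1=111111000 Δ2=111110000 Δ3=111110001 Δ4=111010001 | 4Δ
t=5: Δ0=111010001 Δ1=101010011 Δ2=101000011 | 2Δ
t=6: Δ0=101000011 Δ1=111000011 Δ2=111000111 | 2Δ
t=7: Δ0=111000111 Δ1=101000101 Δ2=101010101 | 2Δ
t=8: Δ0=101010101 Δ1=111010101 Δ2=111011001 Δ3=111011000 Δ4=111111000 | 4Δ
t=9: Δ0=111111000 Δ1=101111000 | 1Δ
t=10: Δ0=101111000 Δ1=111111000 Δ2=111110000 Δ3=111110001 Δ4=111010001 | 4Δ
t=11: Δ0=111010001 Δ1=101010011 Δ2=101000011 | 2Δ
t=12: Δ0=101000011 Δ1=111000011 Δ2=111000111 | 2Δ
t=13: Δ0=111000111 Δ1=101000101 Δ2=101010101 | 2Δ
t=14: Δ0=101010101 Δ1=111010101 Δ2=111011001 Δ3=111011000 Δ4=111111000 | 4Δ
t=15: Δ0=111111000 Δ1=101111000 | 1Δ
t=16: Δ0=101111000 Δ1=111111000 Δ2=111110000 Δ3=111110001 Δ4=111010001 | 4Δ
t=17: Δ0=111010001 Δ1=101010011 Δ2=101000011 | 2Δ
t=18: Δ0=101000011 Δ1=111000011 Δ2=111000111 | 2Δ
t=19: Δ0=111000111 Δ1=101000101 Δ2=101010101 | 2Δ

1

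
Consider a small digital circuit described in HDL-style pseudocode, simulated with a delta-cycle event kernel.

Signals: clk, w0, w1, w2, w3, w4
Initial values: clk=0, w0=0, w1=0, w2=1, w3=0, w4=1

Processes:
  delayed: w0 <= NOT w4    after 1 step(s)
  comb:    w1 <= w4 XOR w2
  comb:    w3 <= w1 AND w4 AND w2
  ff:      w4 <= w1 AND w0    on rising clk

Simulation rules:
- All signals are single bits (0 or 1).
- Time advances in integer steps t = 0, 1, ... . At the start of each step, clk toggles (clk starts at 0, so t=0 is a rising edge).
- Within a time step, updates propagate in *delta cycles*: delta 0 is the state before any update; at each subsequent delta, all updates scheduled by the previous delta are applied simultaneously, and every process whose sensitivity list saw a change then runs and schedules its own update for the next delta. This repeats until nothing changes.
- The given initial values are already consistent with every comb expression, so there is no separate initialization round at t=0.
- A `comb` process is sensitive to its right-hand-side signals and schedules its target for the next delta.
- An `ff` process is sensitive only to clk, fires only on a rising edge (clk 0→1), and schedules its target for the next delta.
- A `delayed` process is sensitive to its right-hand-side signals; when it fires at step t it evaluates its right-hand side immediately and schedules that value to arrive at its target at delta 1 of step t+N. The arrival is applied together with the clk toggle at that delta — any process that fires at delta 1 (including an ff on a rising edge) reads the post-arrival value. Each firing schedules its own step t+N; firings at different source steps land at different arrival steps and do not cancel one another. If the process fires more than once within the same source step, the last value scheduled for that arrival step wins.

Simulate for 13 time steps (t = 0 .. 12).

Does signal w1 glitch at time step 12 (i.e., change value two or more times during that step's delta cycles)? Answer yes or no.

t0.Δ0 w4=1 clk=0 w2=1 w3=0 w0=0 w1=0
t0.Δ1 w4=1 clk=1 w2=1 w3=0 w0=0 w1=0
t0.Δ2 w4=0 clk=1 w2=1 w3=0 w0=0 w1=0
t0.Δ3 w4=0 clk=1 w2=1 w3=0 w0=0 w1=1
t1.Δ0 w4=0 clk=1 w2=1 w3=0 w0=0 w1=1
t1.Δ1 w4=0 clk=0 w2=1 w3=0 w0=1 w1=1
t2.Δ0 w4=0 clk=0 w2=1 w3=0 w0=1 w1=1
t2.Δ1 w4=0 clk=1 w2=1 w3=0 w0=1 w1=1
t2.Δ2 w4=1 clk=1 w2=1 w3=0 w0=1 w1=1
t2.Δ3 w4=1 clk=1 w2=1 w3=1 w0=1 w1=0
t2.Δ4 w4=1 clk=1 w2=1 w3=0 w0=1 w1=0
t3.Δ0 w4=1 clk=1 w2=1 w3=0 w0=1 w1=0
t3.Δ1 w4=1 clk=0 w2=1 w3=0 w0=0 w1=0
t4.Δ0 w4=1 clk=0 w2=1 w3=0 w0=0 w1=0
t4.Δ1 w4=1 clk=1 w2=1 w3=0 w0=0 w1=0
t4.Δ2 w4=0 clk=1 w2=1 w3=0 w0=0 w1=0
t4.Δ3 w4=0 clk=1 w2=1 w3=0 w0=0 w1=1
t5.Δ0 w4=0 clk=1 w2=1 w3=0 w0=0 w1=1
t5.Δ1 w4=0 clk=0 w2=1 w3=0 w0=1 w1=1
t6.Δ0 w4=0 clk=0 w2=1 w3=0 w0=1 w1=1
t6.Δ1 w4=0 clk=1 w2=1 w3=0 w0=1 w1=1
t6.Δ2 w4=1 clk=1 w2=1 w3=0 w0=1 w1=1
t6.Δ3 w4=1 clk=1 w2=1 w3=1 w0=1 w1=0
t6.Δ4 w4=1 clk=1 w2=1 w3=0 w0=1 w1=0
t7.Δ0 w4=1 clk=1 w2=1 w3=0 w0=1 w1=0
t7.Δ1 w4=1 clk=0 w2=1 w3=0 w0=0 w1=0
t8.Δ0 w4=1 clk=0 w2=1 w3=0 w0=0 w1=0
t8.Δ1 w4=1 clk=1 w2=1 w3=0 w0=0 w1=0
t8.Δ2 w4=0 clk=1 w2=1 w3=0 w0=0 w1=0
t8.Δ3 w4=0 clk=1 w2=1 w3=0 w0=0 w1=1
t9.Δ0 w4=0 clk=1 w2=1 w3=0 w0=0 w1=1
t9.Δ1 w4=0 clk=0 w2=1 w3=0 w0=1 w1=1
t10.Δ0 w4=0 clk=0 w2=1 w3=0 w0=1 w1=1
t10.Δ1 w4=0 clk=1 w2=1 w3=0 w0=1 w1=1
t10.Δ2 w4=1 clk=1 w2=1 w3=0 w0=1 w1=1
t10.Δ3 w4=1 clk=1 w2=1 w3=1 w0=1 w1=0
t10.Δ4 w4=1 clk=1 w2=1 w3=0 w0=1 w1=0
t11.Δ0 w4=1 clk=1 w2=1 w3=0 w0=1 w1=0
t11.Δ1 w4=1 clk=0 w2=1 w3=0 w0=0 w1=0
t12.Δ0 w4=1 clk=0 w2=1 w3=0 w0=0 w1=0
t12.Δ1 w4=1 clk=1 w2=1 w3=0 w0=0 w1=0
t12.Δ2 w4=0 clk=1 w2=1 w3=0 w0=0 w1=0
t12.Δ3 w4=0 clk=1 w2=1 w3=0 w0=0 w1=1

no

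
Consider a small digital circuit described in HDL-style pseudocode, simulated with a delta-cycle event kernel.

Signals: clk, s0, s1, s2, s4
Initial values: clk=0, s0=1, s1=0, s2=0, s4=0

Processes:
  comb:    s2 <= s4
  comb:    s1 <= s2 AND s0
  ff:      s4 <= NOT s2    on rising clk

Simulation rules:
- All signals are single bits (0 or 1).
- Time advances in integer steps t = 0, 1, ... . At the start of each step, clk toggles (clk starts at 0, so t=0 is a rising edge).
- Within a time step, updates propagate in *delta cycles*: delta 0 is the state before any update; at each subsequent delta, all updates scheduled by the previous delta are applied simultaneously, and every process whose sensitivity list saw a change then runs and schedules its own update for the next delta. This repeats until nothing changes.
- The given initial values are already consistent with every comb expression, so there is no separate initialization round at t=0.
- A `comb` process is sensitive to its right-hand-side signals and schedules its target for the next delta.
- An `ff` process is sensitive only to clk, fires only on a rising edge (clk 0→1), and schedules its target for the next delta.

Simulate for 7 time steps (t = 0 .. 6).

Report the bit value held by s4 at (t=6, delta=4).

[bits: s2,clk,s0,s1,s4]
t=0: Δ0=00100 Δ1=01100 Δ2=01101 Δ3=11101 Δ4=11111 | 4Δ
t=1: Δ0=11111 Δ1=10111 | 1Δ
t=2: Δ0=10111 Δ1=11111 Δ2=11110 Δ3=01110 Δ4=01100 | 4Δ
t=3: Δ0=01100 Δ1=00100 | 1Δ
t=4: Δ0=00100 Δ1=01100 Δ2=01101 Δ3=11101 Δ4=11111 | 4Δ
t=5: Δ0=11111 Δ1=10111 | 1Δ
t=6: Δ0=10111 Δ1=11111 Δ2=11110 Δ3=01110 Δ4=01100 | 4Δ

0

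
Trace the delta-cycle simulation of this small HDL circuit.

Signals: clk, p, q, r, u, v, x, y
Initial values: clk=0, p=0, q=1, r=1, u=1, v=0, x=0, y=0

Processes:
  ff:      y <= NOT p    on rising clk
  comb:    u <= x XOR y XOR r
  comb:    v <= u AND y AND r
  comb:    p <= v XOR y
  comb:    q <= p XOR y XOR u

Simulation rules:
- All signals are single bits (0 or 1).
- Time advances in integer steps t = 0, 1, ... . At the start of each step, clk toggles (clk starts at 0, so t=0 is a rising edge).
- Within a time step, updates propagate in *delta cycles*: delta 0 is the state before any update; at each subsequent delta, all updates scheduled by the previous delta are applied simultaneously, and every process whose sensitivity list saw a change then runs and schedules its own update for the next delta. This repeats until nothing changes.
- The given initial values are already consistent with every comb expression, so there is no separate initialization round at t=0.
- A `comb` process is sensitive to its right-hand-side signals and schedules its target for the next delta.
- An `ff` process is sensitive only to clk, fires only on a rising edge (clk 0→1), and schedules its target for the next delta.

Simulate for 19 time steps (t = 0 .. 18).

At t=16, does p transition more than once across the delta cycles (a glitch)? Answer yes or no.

yes

t0.Δ0 v=0 r=1 y=0 p=0 u=1 clk=0 q=1 x=0
t0.Δ1 v=0 r=1 y=0 p=0 u=1 clk=1 q=1 x=0
t0.Δ2 v=0 r=1 y=1 p=0 u=1 clk=1 q=1 x=0
t0.Δ3 v=1 r=1 y=1 p=1 u=0 clk=1 q=0 x=0
t0.Δ4 v=0 r=1 y=1 p=0 u=0 clk=1 q=0 x=0
t0.Δ5 v=0 r=1 y=1 p=1 u=0 clk=1 q=1 x=0
t0.Δ6 v=0 r=1 y=1 p=1 u=0 clk=1 q=0 x=0
t1.Δ0 v=0 r=1 y=1 p=1 u=0 clk=1 q=0 x=0
t1.Δ1 v=0 r=1 y=1 p=1 u=0 clk=0 q=0 x=0
t2.Δ0 v=0 r=1 y=1 p=1 u=0 clk=0 q=0 x=0
t2.Δ1 v=0 r=1 y=1 p=1 u=0 clk=1 q=0 x=0
t2.Δ2 v=0 r=1 y=0 p=1 u=0 clk=1 q=0 x=0
t2.Δ3 v=0 r=1 y=0 p=0 u=1 clk=1 q=1 x=0
t3.Δ0 v=0 r=1 y=0 p=0 u=1 clk=1 q=1 x=0
t3.Δ1 v=0 r=1 y=0 p=0 u=1 clk=0 q=1 x=0
t4.Δ0 v=0 r=1 y=0 p=0 u=1 clk=0 q=1 x=0
t4.Δ1 v=0 r=1 y=0 p=0 u=1 clk=1 q=1 x=0
t4.Δ2 v=0 r=1 y=1 p=0 u=1 clk=1 q=1 x=0
t4.Δ3 v=1 r=1 y=1 p=1 u=0 clk=1 q=0 x=0
t4.Δ4 v=0 r=1 y=1 p=0 u=0 clk=1 q=0 x=0
t4.Δ5 v=0 r=1 y=1 p=1 u=0 clk=1 q=1 x=0
t4.Δ6 v=0 r=1 y=1 p=1 u=0 clk=1 q=0 x=0
t5.Δ0 v=0 r=1 y=1 p=1 u=0 clk=1 q=0 x=0
t5.Δ1 v=0 r=1 y=1 p=1 u=0 clk=0 q=0 x=0
t6.Δ0 v=0 r=1 y=1 p=1 u=0 clk=0 q=0 x=0
t6.Δ1 v=0 r=1 y=1 p=1 u=0 clk=1 q=0 x=0
t6.Δ2 v=0 r=1 y=0 p=1 u=0 clk=1 q=0 x=0
t6.Δ3 v=0 r=1 y=0 p=0 u=1 clk=1 q=1 x=0
t7.Δ0 v=0 r=1 y=0 p=0 u=1 clk=1 q=1 x=0
t7.Δ1 v=0 r=1 y=0 p=0 u=1 clk=0 q=1 x=0
t8.Δ0 v=0 r=1 y=0 p=0 u=1 clk=0 q=1 x=0
t8.Δ1 v=0 r=1 y=0 p=0 u=1 clk=1 q=1 x=0
t8.Δ2 v=0 r=1 y=1 p=0 u=1 clk=1 q=1 x=0
t8.Δ3 v=1 r=1 y=1 p=1 u=0 clk=1 q=0 x=0
t8.Δ4 v=0 r=1 y=1 p=0 u=0 clk=1 q=0 x=0
t8.Δ5 v=0 r=1 y=1 p=1 u=0 clk=1 q=1 x=0
t8.Δ6 v=0 r=1 y=1 p=1 u=0 clk=1 q=0 x=0
t9.Δ0 v=0 r=1 y=1 p=1 u=0 clk=1 q=0 x=0
t9.Δ1 v=0 r=1 y=1 p=1 u=0 clk=0 q=0 x=0
t10.Δ0 v=0 r=1 y=1 p=1 u=0 clk=0 q=0 x=0
t10.Δ1 v=0 r=1 y=1 p=1 u=0 clk=1 q=0 x=0
t10.Δ2 v=0 r=1 y=0 p=1 u=0 clk=1 q=0 x=0
t10.Δ3 v=0 r=1 y=0 p=0 u=1 clk=1 q=1 x=0
t11.Δ0 v=0 r=1 y=0 p=0 u=1 clk=1 q=1 x=0
t11.Δ1 v=0 r=1 y=0 p=0 u=1 clk=0 q=1 x=0
t12.Δ0 v=0 r=1 y=0 p=0 u=1 clk=0 q=1 x=0
t12.Δ1 v=0 r=1 y=0 p=0 u=1 clk=1 q=1 x=0
t12.Δ2 v=0 r=1 y=1 p=0 u=1 clk=1 q=1 x=0
t12.Δ3 v=1 r=1 y=1 p=1 u=0 clk=1 q=0 x=0
t12.Δ4 v=0 r=1 y=1 p=0 u=0 clk=1 q=0 x=0
t12.Δ5 v=0 r=1 y=1 p=1 u=0 clk=1 q=1 x=0
t12.Δ6 v=0 r=1 y=1 p=1 u=0 clk=1 q=0 x=0
t13.Δ0 v=0 r=1 y=1 p=1 u=0 clk=1 q=0 x=0
t13.Δ1 v=0 r=1 y=1 p=1 u=0 clk=0 q=0 x=0
t14.Δ0 v=0 r=1 y=1 p=1 u=0 clk=0 q=0 x=0
t14.Δ1 v=0 r=1 y=1 p=1 u=0 clk=1 q=0 x=0
t14.Δ2 v=0 r=1 y=0 p=1 u=0 clk=1 q=0 x=0
t14.Δ3 v=0 r=1 y=0 p=0 u=1 clk=1 q=1 x=0
t15.Δ0 v=0 r=1 y=0 p=0 u=1 clk=1 q=1 x=0
t15.Δ1 v=0 r=1 y=0 p=0 u=1 clk=0 q=1 x=0
t16.Δ0 v=0 r=1 y=0 p=0 u=1 clk=0 q=1 x=0
t16.Δ1 v=0 r=1 y=0 p=0 u=1 clk=1 q=1 x=0
t16.Δ2 v=0 r=1 y=1 p=0 u=1 clk=1 q=1 x=0
t16.Δ3 v=1 r=1 y=1 p=1 u=0 clk=1 q=0 x=0
t16.Δ4 v=0 r=1 y=1 p=0 u=0 clk=1 q=0 x=0
t16.Δ5 v=0 r=1 y=1 p=1 u=0 clk=1 q=1 x=0
t16.Δ6 v=0 r=1 y=1 p=1 u=0 clk=1 q=0 x=0
t17.Δ0 v=0 r=1 y=1 p=1 u=0 clk=1 q=0 x=0
t17.Δ1 v=0 r=1 y=1 p=1 u=0 clk=0 q=0 x=0
t18.Δ0 v=0 r=1 y=1 p=1 u=0 clk=0 q=0 x=0
t18.Δ1 v=0 r=1 y=1 p=1 u=0 clk=1 q=0 x=0
t18.Δ2 v=0 r=1 y=0 p=1 u=0 clk=1 q=0 x=0
t18.Δ3 v=0 r=1 y=0 p=0 u=1 clk=1 q=1 x=0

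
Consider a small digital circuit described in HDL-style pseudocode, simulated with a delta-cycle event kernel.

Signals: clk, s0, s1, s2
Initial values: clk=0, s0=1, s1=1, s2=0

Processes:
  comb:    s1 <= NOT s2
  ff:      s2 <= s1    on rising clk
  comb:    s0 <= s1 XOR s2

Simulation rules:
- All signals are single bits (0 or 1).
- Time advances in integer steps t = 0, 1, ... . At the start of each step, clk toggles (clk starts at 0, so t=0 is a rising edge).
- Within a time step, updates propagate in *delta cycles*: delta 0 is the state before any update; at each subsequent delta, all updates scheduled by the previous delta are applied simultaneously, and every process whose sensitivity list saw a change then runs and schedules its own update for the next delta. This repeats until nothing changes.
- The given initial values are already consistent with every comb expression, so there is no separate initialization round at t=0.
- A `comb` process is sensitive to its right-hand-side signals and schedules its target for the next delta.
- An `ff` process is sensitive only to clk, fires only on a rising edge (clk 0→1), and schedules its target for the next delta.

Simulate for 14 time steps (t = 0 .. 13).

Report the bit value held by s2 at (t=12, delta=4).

1

t=0 Δ0: s2=0 clk=0 s0=1 s1=1
  Δ1: clk:0→1
  Δ2: s2:0→1
  Δ3: s0:1→0, s1:1→0
  Δ4: s0:0→1
  (4Δ to stable)
t=1 Δ0: s2=1 clk=1 s0=1 s1=0
  Δ1: clk:1→0
  (1Δ to stable)
t=2 Δ0: s2=1 clk=0 s0=1 s1=0
  Δ1: clk:0→1
  Δ2: s2:1→0
  Δ3: s0:1→0, s1:0→1
  Δ4: s0:0→1
  (4Δ to stable)
t=3 Δ0: s2=0 clk=1 s0=1 s1=1
  Δ1: clk:1→0
  (1Δ to stable)
t=4 Δ0: s2=0 clk=0 s0=1 s1=1
  Δ1: clk:0→1
  Δ2: s2:0→1
  Δ3: s0:1→0, s1:1→0
  Δ4: s0:0→1
  (4Δ to stable)
t=5 Δ0: s2=1 clk=1 s0=1 s1=0
  Δ1: clk:1→0
  (1Δ to stable)
t=6 Δ0: s2=1 clk=0 s0=1 s1=0
  Δ1: clk:0→1
  Δ2: s2:1→0
  Δ3: s0:1→0, s1:0→1
  Δ4: s0:0→1
  (4Δ to stable)
t=7 Δ0: s2=0 clk=1 s0=1 s1=1
  Δ1: clk:1→0
  (1Δ to stable)
t=8 Δ0: s2=0 clk=0 s0=1 s1=1
  Δ1: clk:0→1
  Δ2: s2:0→1
  Δ3: s0:1→0, s1:1→0
  Δ4: s0:0→1
  (4Δ to stable)
t=9 Δ0: s2=1 clk=1 s0=1 s1=0
  Δ1: clk:1→0
  (1Δ to stable)
t=10 Δ0: s2=1 clk=0 s0=1 s1=0
  Δ1: clk:0→1
  Δ2: s2:1→0
  Δ3: s0:1→0, s1:0→1
  Δ4: s0:0→1
  (4Δ to stable)
t=11 Δ0: s2=0 clk=1 s0=1 s1=1
  Δ1: clk:1→0
  (1Δ to stable)
t=12 Δ0: s2=0 clk=0 s0=1 s1=1
  Δ1: clk:0→1
  Δ2: s2:0→1
  Δ3: s0:1→0, s1:1→0
  Δ4: s0:0→1
  (4Δ to stable)
t=13 Δ0: s2=1 clk=1 s0=1 s1=0
  Δ1: clk:1→0
  (1Δ to stable)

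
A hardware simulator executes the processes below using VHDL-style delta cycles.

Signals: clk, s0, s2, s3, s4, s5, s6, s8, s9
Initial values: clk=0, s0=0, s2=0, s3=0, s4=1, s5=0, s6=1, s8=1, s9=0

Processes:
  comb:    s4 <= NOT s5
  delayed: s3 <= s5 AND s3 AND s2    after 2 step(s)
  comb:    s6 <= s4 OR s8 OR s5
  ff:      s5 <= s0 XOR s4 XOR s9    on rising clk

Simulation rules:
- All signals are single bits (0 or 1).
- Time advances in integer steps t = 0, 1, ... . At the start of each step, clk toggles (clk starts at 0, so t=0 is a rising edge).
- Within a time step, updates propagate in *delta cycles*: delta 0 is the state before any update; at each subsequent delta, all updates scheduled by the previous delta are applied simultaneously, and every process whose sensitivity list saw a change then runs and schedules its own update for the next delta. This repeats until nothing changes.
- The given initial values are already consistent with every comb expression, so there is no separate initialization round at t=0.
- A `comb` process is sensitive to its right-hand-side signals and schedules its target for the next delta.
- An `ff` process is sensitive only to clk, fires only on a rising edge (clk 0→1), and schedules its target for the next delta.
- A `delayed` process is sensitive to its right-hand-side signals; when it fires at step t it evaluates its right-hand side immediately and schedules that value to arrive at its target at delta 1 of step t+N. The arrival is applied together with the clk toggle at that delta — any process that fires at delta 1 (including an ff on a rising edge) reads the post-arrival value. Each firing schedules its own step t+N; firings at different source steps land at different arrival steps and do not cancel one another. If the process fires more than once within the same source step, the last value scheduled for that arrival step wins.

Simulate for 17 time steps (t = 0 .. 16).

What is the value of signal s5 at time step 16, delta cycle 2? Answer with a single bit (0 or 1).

[bits: clk,s0,s8,s3,s5,s4,s9,s2,s6]
t=0: Δ0=001001001 Δ1=101001001 Δ2=101011001 Δ3=101010001 | 3Δ
t=1: Δ0=101010001 Δ1=001010001 | 1Δ
t=2: Δ0=001010001 Δ1=101010001 Δ2=101000001 Δ3=101001001 | 3Δ
t=3: Δ0=101001001 Δ1=001001001 | 1Δ
t=4: Δ0=001001001 Δ1=101001001 Δ2=101011001 Δ3=101010001 | 3Δ
t=5: Δ0=101010001 Δ1=001010001 | 1Δ
t=6: Δ0=001010001 Δ1=101010001 Δ2=101000001 Δ3=101001001 | 3Δ
t=7: Δ0=101001001 Δ1=001001001 | 1Δ
t=8: Δ0=001001001 Δ1=101001001 Δ2=101011001 Δ3=101010001 | 3Δ
t=9: Δ0=101010001 Δ1=001010001 | 1Δ
t=10: Δ0=001010001 Δ1=101010001 Δ2=101000001 Δ3=101001001 | 3Δ
t=11: Δ0=101001001 Δ1=001001001 | 1Δ
t=12: Δ0=001001001 Δ1=101001001 Δ2=101011001 Δ3=101010001 | 3Δ
t=13: Δ0=101010001 Δ1=001010001 | 1Δ
t=14: Δ0=001010001 Δ1=101010001 Δ2=101000001 Δ3=101001001 | 3Δ
t=15: Δ0=101001001 Δ1=001001001 | 1Δ
t=16: Δ0=001001001 Δ1=101001001 Δ2=101011001 Δ3=101010001 | 3Δ

1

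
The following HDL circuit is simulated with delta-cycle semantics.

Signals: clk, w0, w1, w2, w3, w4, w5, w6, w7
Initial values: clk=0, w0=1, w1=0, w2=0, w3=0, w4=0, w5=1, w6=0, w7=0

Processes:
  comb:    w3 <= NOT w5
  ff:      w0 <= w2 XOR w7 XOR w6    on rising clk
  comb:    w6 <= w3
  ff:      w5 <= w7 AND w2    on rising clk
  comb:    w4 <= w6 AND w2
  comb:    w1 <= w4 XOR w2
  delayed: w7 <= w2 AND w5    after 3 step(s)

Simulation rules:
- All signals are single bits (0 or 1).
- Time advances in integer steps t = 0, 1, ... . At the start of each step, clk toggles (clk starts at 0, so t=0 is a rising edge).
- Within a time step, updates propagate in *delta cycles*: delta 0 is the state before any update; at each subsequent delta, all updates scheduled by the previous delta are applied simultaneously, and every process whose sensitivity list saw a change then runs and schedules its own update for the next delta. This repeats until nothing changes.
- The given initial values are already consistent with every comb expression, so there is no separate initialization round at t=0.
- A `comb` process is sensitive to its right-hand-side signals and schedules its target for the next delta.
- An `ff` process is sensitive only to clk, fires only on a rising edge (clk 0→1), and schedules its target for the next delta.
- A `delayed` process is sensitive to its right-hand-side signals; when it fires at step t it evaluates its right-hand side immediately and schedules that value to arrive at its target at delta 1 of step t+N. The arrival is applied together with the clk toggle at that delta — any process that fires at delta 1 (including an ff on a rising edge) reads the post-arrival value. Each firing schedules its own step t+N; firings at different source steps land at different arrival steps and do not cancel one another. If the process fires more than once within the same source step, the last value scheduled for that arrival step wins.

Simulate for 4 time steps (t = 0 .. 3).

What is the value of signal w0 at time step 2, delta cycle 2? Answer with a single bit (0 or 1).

t0.Δ0 w6=0 w5=1 w2=0 w7=0 w3=0 w4=0 w1=0 w0=1 clk=0
t0.Δ1 w6=0 w5=1 w2=0 w7=0 w3=0 w4=0 w1=0 w0=1 clk=1
t0.Δ2 w6=0 w5=0 w2=0 w7=0 w3=0 w4=0 w1=0 w0=0 clk=1
t0.Δ3 w6=0 w5=0 w2=0 w7=0 w3=1 w4=0 w1=0 w0=0 clk=1
t0.Δ4 w6=1 w5=0 w2=0 w7=0 w3=1 w4=0 w1=0 w0=0 clk=1
t1.Δ0 w6=1 w5=0 w2=0 w7=0 w3=1 w4=0 w1=0 w0=0 clk=1
t1.Δ1 w6=1 w5=0 w2=0 w7=0 w3=1 w4=0 w1=0 w0=0 clk=0
t2.Δ0 w6=1 w5=0 w2=0 w7=0 w3=1 w4=0 w1=0 w0=0 clk=0
t2.Δ1 w6=1 w5=0 w2=0 w7=0 w3=1 w4=0 w1=0 w0=0 clk=1
t2.Δ2 w6=1 w5=0 w2=0 w7=0 w3=1 w4=0 w1=0 w0=1 clk=1
t3.Δ0 w6=1 w5=0 w2=0 w7=0 w3=1 w4=0 w1=0 w0=1 clk=1
t3.Δ1 w6=1 w5=0 w2=0 w7=0 w3=1 w4=0 w1=0 w0=1 clk=0

1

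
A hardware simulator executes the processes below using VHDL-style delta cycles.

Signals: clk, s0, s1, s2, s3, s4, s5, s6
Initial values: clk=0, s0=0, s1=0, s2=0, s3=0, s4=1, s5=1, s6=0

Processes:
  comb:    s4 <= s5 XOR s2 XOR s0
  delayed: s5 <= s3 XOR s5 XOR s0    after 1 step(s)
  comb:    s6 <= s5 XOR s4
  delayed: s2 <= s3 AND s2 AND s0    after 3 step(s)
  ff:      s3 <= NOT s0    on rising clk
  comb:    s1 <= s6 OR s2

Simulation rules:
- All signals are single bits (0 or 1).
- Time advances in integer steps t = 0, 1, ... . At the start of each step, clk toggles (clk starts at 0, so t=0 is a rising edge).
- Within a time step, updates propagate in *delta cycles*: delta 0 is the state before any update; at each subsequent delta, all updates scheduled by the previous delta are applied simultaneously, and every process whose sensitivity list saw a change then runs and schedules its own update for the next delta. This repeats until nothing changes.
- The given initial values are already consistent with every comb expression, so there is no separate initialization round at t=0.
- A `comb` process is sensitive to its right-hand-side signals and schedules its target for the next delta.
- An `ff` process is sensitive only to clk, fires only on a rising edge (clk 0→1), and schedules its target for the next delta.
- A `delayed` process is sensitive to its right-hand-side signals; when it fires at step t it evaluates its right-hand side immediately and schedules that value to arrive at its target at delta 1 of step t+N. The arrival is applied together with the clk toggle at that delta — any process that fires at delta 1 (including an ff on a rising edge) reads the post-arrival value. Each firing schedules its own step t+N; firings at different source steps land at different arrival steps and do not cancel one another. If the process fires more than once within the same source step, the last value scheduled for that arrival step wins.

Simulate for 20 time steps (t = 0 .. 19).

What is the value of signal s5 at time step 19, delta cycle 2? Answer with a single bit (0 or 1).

t0.Δ0 s1=0 s3=0 s4=1 s6=0 clk=0 s2=0 s0=0 s5=1
t0.Δ1 s1=0 s3=0 s4=1 s6=0 clk=1 s2=0 s0=0 s5=1
t0.Δ2 s1=0 s3=1 s4=1 s6=0 clk=1 s2=0 s0=0 s5=1
t1.Δ0 s1=0 s3=1 s4=1 s6=0 clk=1 s2=0 s0=0 s5=1
t1.Δ1 s1=0 s3=1 s4=1 s6=0 clk=0 s2=0 s0=0 s5=0
t1.Δ2 s1=0 s3=1 s4=0 s6=1 clk=0 s2=0 s0=0 s5=0
t1.Δ3 s1=1 s3=1 s4=0 s6=0 clk=0 s2=0 s0=0 s5=0
t1.Δ4 s1=0 s3=1 s4=0 s6=0 clk=0 s2=0 s0=0 s5=0
t2.Δ0 s1=0 s3=1 s4=0 s6=0 clk=0 s2=0 s0=0 s5=0
t2.Δ1 s1=0 s3=1 s4=0 s6=0 clk=1 s2=0 s0=0 s5=1
t2.Δ2 s1=0 s3=1 s4=1 s6=1 clk=1 s2=0 s0=0 s5=1
t2.Δ3 s1=1 s3=1 s4=1 s6=0 clk=1 s2=0 s0=0 s5=1
t2.Δ4 s1=0 s3=1 s4=1 s6=0 clk=1 s2=0 s0=0 s5=1
t3.Δ0 s1=0 s3=1 s4=1 s6=0 clk=1 s2=0 s0=0 s5=1
t3.Δ1 s1=0 s3=1 s4=1 s6=0 clk=0 s2=0 s0=0 s5=0
t3.Δ2 s1=0 s3=1 s4=0 s6=1 clk=0 s2=0 s0=0 s5=0
t3.Δ3 s1=1 s3=1 s4=0 s6=0 clk=0 s2=0 s0=0 s5=0
t3.Δ4 s1=0 s3=1 s4=0 s6=0 clk=0 s2=0 s0=0 s5=0
t4.Δ0 s1=0 s3=1 s4=0 s6=0 clk=0 s2=0 s0=0 s5=0
t4.Δ1 s1=0 s3=1 s4=0 s6=0 clk=1 s2=0 s0=0 s5=1
t4.Δ2 s1=0 s3=1 s4=1 s6=1 clk=1 s2=0 s0=0 s5=1
t4.Δ3 s1=1 s3=1 s4=1 s6=0 clk=1 s2=0 s0=0 s5=1
t4.Δ4 s1=0 s3=1 s4=1 s6=0 clk=1 s2=0 s0=0 s5=1
t5.Δ0 s1=0 s3=1 s4=1 s6=0 clk=1 s2=0 s0=0 s5=1
t5.Δ1 s1=0 s3=1 s4=1 s6=0 clk=0 s2=0 s0=0 s5=0
t5.Δ2 s1=0 s3=1 s4=0 s6=1 clk=0 s2=0 s0=0 s5=0
t5.Δ3 s1=1 s3=1 s4=0 s6=0 clk=0 s2=0 s0=0 s5=0
t5.Δ4 s1=0 s3=1 s4=0 s6=0 clk=0 s2=0 s0=0 s5=0
t6.Δ0 s1=0 s3=1 s4=0 s6=0 clk=0 s2=0 s0=0 s5=0
t6.Δ1 s1=0 s3=1 s4=0 s6=0 clk=1 s2=0 s0=0 s5=1
t6.Δ2 s1=0 s3=1 s4=1 s6=1 clk=1 s2=0 s0=0 s5=1
t6.Δ3 s1=1 s3=1 s4=1 s6=0 clk=1 s2=0 s0=0 s5=1
t6.Δ4 s1=0 s3=1 s4=1 s6=0 clk=1 s2=0 s0=0 s5=1
t7.Δ0 s1=0 s3=1 s4=1 s6=0 clk=1 s2=0 s0=0 s5=1
t7.Δ1 s1=0 s3=1 s4=1 s6=0 clk=0 s2=0 s0=0 s5=0
t7.Δ2 s1=0 s3=1 s4=0 s6=1 clk=0 s2=0 s0=0 s5=0
t7.Δ3 s1=1 s3=1 s4=0 s6=0 clk=0 s2=0 s0=0 s5=0
t7.Δ4 s1=0 s3=1 s4=0 s6=0 clk=0 s2=0 s0=0 s5=0
t8.Δ0 s1=0 s3=1 s4=0 s6=0 clk=0 s2=0 s0=0 s5=0
t8.Δ1 s1=0 s3=1 s4=0 s6=0 clk=1 s2=0 s0=0 s5=1
t8.Δ2 s1=0 s3=1 s4=1 s6=1 clk=1 s2=0 s0=0 s5=1
t8.Δ3 s1=1 s3=1 s4=1 s6=0 clk=1 s2=0 s0=0 s5=1
t8.Δ4 s1=0 s3=1 s4=1 s6=0 clk=1 s2=0 s0=0 s5=1
t9.Δ0 s1=0 s3=1 s4=1 s6=0 clk=1 s2=0 s0=0 s5=1
t9.Δ1 s1=0 s3=1 s4=1 s6=0 clk=0 s2=0 s0=0 s5=0
t9.Δ2 s1=0 s3=1 s4=0 s6=1 clk=0 s2=0 s0=0 s5=0
t9.Δ3 s1=1 s3=1 s4=0 s6=0 clk=0 s2=0 s0=0 s5=0
t9.Δ4 s1=0 s3=1 s4=0 s6=0 clk=0 s2=0 s0=0 s5=0
t10.Δ0 s1=0 s3=1 s4=0 s6=0 clk=0 s2=0 s0=0 s5=0
t10.Δ1 s1=0 s3=1 s4=0 s6=0 clk=1 s2=0 s0=0 s5=1
t10.Δ2 s1=0 s3=1 s4=1 s6=1 clk=1 s2=0 s0=0 s5=1
t10.Δ3 s1=1 s3=1 s4=1 s6=0 clk=1 s2=0 s0=0 s5=1
t10.Δ4 s1=0 s3=1 s4=1 s6=0 clk=1 s2=0 s0=0 s5=1
t11.Δ0 s1=0 s3=1 s4=1 s6=0 clk=1 s2=0 s0=0 s5=1
t11.Δ1 s1=0 s3=1 s4=1 s6=0 clk=0 s2=0 s0=0 s5=0
t11.Δ2 s1=0 s3=1 s4=0 s6=1 clk=0 s2=0 s0=0 s5=0
t11.Δ3 s1=1 s3=1 s4=0 s6=0 clk=0 s2=0 s0=0 s5=0
t11.Δ4 s1=0 s3=1 s4=0 s6=0 clk=0 s2=0 s0=0 s5=0
t12.Δ0 s1=0 s3=1 s4=0 s6=0 clk=0 s2=0 s0=0 s5=0
t12.Δ1 s1=0 s3=1 s4=0 s6=0 clk=1 s2=0 s0=0 s5=1
t12.Δ2 s1=0 s3=1 s4=1 s6=1 clk=1 s2=0 s0=0 s5=1
t12.Δ3 s1=1 s3=1 s4=1 s6=0 clk=1 s2=0 s0=0 s5=1
t12.Δ4 s1=0 s3=1 s4=1 s6=0 clk=1 s2=0 s0=0 s5=1
t13.Δ0 s1=0 s3=1 s4=1 s6=0 clk=1 s2=0 s0=0 s5=1
t13.Δ1 s1=0 s3=1 s4=1 s6=0 clk=0 s2=0 s0=0 s5=0
t13.Δ2 s1=0 s3=1 s4=0 s6=1 clk=0 s2=0 s0=0 s5=0
t13.Δ3 s1=1 s3=1 s4=0 s6=0 clk=0 s2=0 s0=0 s5=0
t13.Δ4 s1=0 s3=1 s4=0 s6=0 clk=0 s2=0 s0=0 s5=0
t14.Δ0 s1=0 s3=1 s4=0 s6=0 clk=0 s2=0 s0=0 s5=0
t14.Δ1 s1=0 s3=1 s4=0 s6=0 clk=1 s2=0 s0=0 s5=1
t14.Δ2 s1=0 s3=1 s4=1 s6=1 clk=1 s2=0 s0=0 s5=1
t14.Δ3 s1=1 s3=1 s4=1 s6=0 clk=1 s2=0 s0=0 s5=1
t14.Δ4 s1=0 s3=1 s4=1 s6=0 clk=1 s2=0 s0=0 s5=1
t15.Δ0 s1=0 s3=1 s4=1 s6=0 clk=1 s2=0 s0=0 s5=1
t15.Δ1 s1=0 s3=1 s4=1 s6=0 clk=0 s2=0 s0=0 s5=0
t15.Δ2 s1=0 s3=1 s4=0 s6=1 clk=0 s2=0 s0=0 s5=0
t15.Δ3 s1=1 s3=1 s4=0 s6=0 clk=0 s2=0 s0=0 s5=0
t15.Δ4 s1=0 s3=1 s4=0 s6=0 clk=0 s2=0 s0=0 s5=0
t16.Δ0 s1=0 s3=1 s4=0 s6=0 clk=0 s2=0 s0=0 s5=0
t16.Δ1 s1=0 s3=1 s4=0 s6=0 clk=1 s2=0 s0=0 s5=1
t16.Δ2 s1=0 s3=1 s4=1 s6=1 clk=1 s2=0 s0=0 s5=1
t16.Δ3 s1=1 s3=1 s4=1 s6=0 clk=1 s2=0 s0=0 s5=1
t16.Δ4 s1=0 s3=1 s4=1 s6=0 clk=1 s2=0 s0=0 s5=1
t17.Δ0 s1=0 s3=1 s4=1 s6=0 clk=1 s2=0 s0=0 s5=1
t17.Δ1 s1=0 s3=1 s4=1 s6=0 clk=0 s2=0 s0=0 s5=0
t17.Δ2 s1=0 s3=1 s4=0 s6=1 clk=0 s2=0 s0=0 s5=0
t17.Δ3 s1=1 s3=1 s4=0 s6=0 clk=0 s2=0 s0=0 s5=0
t17.Δ4 s1=0 s3=1 s4=0 s6=0 clk=0 s2=0 s0=0 s5=0
t18.Δ0 s1=0 s3=1 s4=0 s6=0 clk=0 s2=0 s0=0 s5=0
t18.Δ1 s1=0 s3=1 s4=0 s6=0 clk=1 s2=0 s0=0 s5=1
t18.Δ2 s1=0 s3=1 s4=1 s6=1 clk=1 s2=0 s0=0 s5=1
t18.Δ3 s1=1 s3=1 s4=1 s6=0 clk=1 s2=0 s0=0 s5=1
t18.Δ4 s1=0 s3=1 s4=1 s6=0 clk=1 s2=0 s0=0 s5=1
t19.Δ0 s1=0 s3=1 s4=1 s6=0 clk=1 s2=0 s0=0 s5=1
t19.Δ1 s1=0 s3=1 s4=1 s6=0 clk=0 s2=0 s0=0 s5=0
t19.Δ2 s1=0 s3=1 s4=0 s6=1 clk=0 s2=0 s0=0 s5=0
t19.Δ3 s1=1 s3=1 s4=0 s6=0 clk=0 s2=0 s0=0 s5=0
t19.Δ4 s1=0 s3=1 s4=0 s6=0 clk=0 s2=0 s0=0 s5=0

0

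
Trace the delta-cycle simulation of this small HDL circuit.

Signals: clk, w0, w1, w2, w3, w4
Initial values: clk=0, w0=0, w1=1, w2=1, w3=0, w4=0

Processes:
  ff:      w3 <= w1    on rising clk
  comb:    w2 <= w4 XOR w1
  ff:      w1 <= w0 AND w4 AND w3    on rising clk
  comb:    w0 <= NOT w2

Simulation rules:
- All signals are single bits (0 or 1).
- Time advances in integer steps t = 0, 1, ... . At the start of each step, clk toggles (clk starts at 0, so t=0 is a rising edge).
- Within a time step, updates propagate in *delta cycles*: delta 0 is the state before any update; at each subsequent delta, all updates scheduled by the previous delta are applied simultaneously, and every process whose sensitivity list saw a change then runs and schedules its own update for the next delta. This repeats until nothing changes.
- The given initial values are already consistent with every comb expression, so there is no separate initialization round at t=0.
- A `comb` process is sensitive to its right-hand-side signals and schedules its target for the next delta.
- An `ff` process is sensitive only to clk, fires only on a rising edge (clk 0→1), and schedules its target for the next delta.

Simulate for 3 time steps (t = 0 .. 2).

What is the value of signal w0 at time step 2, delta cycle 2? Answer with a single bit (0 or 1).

1

t=0 Δ0: w1=1 w0=0 w3=0 clk=0 w4=0 w2=1
  Δ1: clk:0→1
  Δ2: w1:1→0, w3:0→1
  Δ3: w2:1→0
  Δ4: w0:0→1
  (4Δ to stable)
t=1 Δ0: w1=0 w0=1 w3=1 clk=1 w4=0 w2=0
  Δ1: clk:1→0
  (1Δ to stable)
t=2 Δ0: w1=0 w0=1 w3=1 clk=0 w4=0 w2=0
  Δ1: clk:0→1
  Δ2: w3:1→0
  (2Δ to stable)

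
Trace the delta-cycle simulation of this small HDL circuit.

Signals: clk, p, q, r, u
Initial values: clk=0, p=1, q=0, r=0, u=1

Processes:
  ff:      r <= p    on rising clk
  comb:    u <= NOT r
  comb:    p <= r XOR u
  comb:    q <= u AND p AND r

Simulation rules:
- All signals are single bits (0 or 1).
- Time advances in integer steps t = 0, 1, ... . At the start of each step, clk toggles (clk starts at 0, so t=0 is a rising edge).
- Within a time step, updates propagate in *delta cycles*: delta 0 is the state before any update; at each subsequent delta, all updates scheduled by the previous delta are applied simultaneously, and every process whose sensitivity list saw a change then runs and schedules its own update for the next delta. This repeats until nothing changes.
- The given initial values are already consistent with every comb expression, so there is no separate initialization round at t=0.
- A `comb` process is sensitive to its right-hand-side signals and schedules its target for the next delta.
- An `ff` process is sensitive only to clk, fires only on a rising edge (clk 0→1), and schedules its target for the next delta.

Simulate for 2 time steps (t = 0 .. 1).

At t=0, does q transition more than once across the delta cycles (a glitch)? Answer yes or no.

[bits: p,r,q,u,clk]
t=0: Δ0=10010 Δ1=10011 Δ2=11011 Δ3=01101 Δ4=11001 | 4Δ
t=1: Δ0=11001 Δ1=11000 | 1Δ

yes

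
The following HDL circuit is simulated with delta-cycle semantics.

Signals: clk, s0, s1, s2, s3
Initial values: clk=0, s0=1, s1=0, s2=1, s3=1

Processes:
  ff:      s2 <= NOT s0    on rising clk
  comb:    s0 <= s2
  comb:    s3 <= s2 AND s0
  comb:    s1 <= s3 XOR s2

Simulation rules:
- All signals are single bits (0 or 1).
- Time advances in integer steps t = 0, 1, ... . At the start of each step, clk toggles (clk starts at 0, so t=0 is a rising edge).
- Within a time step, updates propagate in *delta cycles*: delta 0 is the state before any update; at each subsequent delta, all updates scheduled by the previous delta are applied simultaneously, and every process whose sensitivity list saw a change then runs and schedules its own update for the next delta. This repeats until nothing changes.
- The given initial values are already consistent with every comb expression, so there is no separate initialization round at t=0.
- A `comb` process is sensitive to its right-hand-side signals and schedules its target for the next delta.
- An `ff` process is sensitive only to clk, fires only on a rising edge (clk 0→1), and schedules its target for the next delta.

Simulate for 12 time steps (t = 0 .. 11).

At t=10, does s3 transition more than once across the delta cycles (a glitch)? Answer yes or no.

no

t=0 Δ0: s2=1 s0=1 clk=0 s3=1 s1=0
  Δ1: clk:0→1
  Δ2: s2:1→0
  Δ3: s0:1→0, s3:1→0, s1:0→1
  Δ4: s1:1→0
  (4Δ to stable)
t=1 Δ0: s2=0 s0=0 clk=1 s3=0 s1=0
  Δ1: clk:1→0
  (1Δ to stable)
t=2 Δ0: s2=0 s0=0 clk=0 s3=0 s1=0
  Δ1: clk:0→1
  Δ2: s2:0→1
  Δ3: s0:0→1, s1:0→1
  Δ4: s3:0→1
  Δ5: s1:1→0
  (5Δ to stable)
t=3 Δ0: s2=1 s0=1 clk=1 s3=1 s1=0
  Δ1: clk:1→0
  (1Δ to stable)
t=4 Δ0: s2=1 s0=1 clk=0 s3=1 s1=0
  Δ1: clk:0→1
  Δ2: s2:1→0
  Δ3: s0:1→0, s3:1→0, s1:0→1
  Δ4: s1:1→0
  (4Δ to stable)
t=5 Δ0: s2=0 s0=0 clk=1 s3=0 s1=0
  Δ1: clk:1→0
  (1Δ to stable)
t=6 Δ0: s2=0 s0=0 clk=0 s3=0 s1=0
  Δ1: clk:0→1
  Δ2: s2:0→1
  Δ3: s0:0→1, s1:0→1
  Δ4: s3:0→1
  Δ5: s1:1→0
  (5Δ to stable)
t=7 Δ0: s2=1 s0=1 clk=1 s3=1 s1=0
  Δ1: clk:1→0
  (1Δ to stable)
t=8 Δ0: s2=1 s0=1 clk=0 s3=1 s1=0
  Δ1: clk:0→1
  Δ2: s2:1→0
  Δ3: s0:1→0, s3:1→0, s1:0→1
  Δ4: s1:1→0
  (4Δ to stable)
t=9 Δ0: s2=0 s0=0 clk=1 s3=0 s1=0
  Δ1: clk:1→0
  (1Δ to stable)
t=10 Δ0: s2=0 s0=0 clk=0 s3=0 s1=0
  Δ1: clk:0→1
  Δ2: s2:0→1
  Δ3: s0:0→1, s1:0→1
  Δ4: s3:0→1
  Δ5: s1:1→0
  (5Δ to stable)
t=11 Δ0: s2=1 s0=1 clk=1 s3=1 s1=0
  Δ1: clk:1→0
  (1Δ to stable)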